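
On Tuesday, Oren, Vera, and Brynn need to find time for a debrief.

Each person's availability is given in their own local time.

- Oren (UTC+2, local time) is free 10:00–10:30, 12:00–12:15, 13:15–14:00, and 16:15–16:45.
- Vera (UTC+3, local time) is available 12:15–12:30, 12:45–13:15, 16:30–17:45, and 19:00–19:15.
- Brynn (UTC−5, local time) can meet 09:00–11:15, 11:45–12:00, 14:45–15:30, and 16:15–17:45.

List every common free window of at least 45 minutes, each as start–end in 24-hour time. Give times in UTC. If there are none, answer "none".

Oren → UTC: 08:00–08:30, 10:00–10:15, 11:15–12:00, 14:15–14:45.
Vera → UTC: 09:15–09:30, 09:45–10:15, 13:30–14:45, 16:00–16:15.
Brynn → UTC: 14:00–16:15, 16:45–17:00, 19:45–20:30, 21:15–22:45.
Oren ∩ Vera: 10:00–10:15, 14:15–14:45.
Oren ∩ Vera ∩ Brynn: 14:15–14:45.
Windows ≥ 45 min: (none).

none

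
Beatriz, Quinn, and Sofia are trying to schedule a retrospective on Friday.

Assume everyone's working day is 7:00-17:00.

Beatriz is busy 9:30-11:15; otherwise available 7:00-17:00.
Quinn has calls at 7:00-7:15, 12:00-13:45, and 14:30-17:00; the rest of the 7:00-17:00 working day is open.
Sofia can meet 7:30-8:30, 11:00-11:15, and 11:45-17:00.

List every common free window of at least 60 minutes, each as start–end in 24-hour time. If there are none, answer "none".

07:30–08:30

Beatriz free within 07:00–17:00: 07:00–09:30, 11:15–17:00.
Quinn free within 07:00–17:00: 07:15–12:00, 13:45–14:30.
Beatriz ∩ Quinn: 07:15–09:30, 11:15–12:00, 13:45–14:30.
Beatriz ∩ Quinn ∩ Sofia: 07:30–08:30, 11:45–12:00, 13:45–14:30.
Windows ≥ 60 min: 07:30–08:30.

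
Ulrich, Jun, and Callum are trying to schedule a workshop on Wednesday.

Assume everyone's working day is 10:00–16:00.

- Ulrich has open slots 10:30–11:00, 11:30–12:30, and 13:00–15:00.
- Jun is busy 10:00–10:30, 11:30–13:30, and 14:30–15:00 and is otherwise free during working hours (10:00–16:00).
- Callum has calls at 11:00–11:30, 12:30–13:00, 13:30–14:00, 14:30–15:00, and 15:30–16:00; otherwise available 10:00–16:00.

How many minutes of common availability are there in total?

Jun free within 10:00–16:00: 10:30–11:30, 13:30–14:30, 15:00–16:00.
Callum free within 10:00–16:00: 10:00–11:00, 11:30–12:30, 13:00–13:30, 14:00–14:30, 15:00–15:30.
Ulrich ∩ Jun: 10:30–11:00, 13:30–14:30.
Ulrich ∩ Jun ∩ Callum: 10:30–11:00, 14:00–14:30.
Total common minutes: 30 + 30 = 60.

60 minutes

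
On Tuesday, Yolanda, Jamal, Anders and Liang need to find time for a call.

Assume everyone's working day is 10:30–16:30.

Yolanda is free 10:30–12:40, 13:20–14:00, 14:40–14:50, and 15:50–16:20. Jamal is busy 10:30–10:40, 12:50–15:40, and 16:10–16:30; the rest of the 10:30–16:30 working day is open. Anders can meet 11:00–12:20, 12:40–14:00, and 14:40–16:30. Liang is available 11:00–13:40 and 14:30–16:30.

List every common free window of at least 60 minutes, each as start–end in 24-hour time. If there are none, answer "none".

11:00–12:20

Jamal free within 10:30–16:30: 10:40–12:50, 15:40–16:10.
Yolanda ∩ Jamal: 10:40–12:40, 15:50–16:10.
Yolanda ∩ Jamal ∩ Anders: 11:00–12:20, 15:50–16:10.
Yolanda ∩ Jamal ∩ Anders ∩ Liang: 11:00–12:20, 15:50–16:10.
Windows ≥ 60 min: 11:00–12:20.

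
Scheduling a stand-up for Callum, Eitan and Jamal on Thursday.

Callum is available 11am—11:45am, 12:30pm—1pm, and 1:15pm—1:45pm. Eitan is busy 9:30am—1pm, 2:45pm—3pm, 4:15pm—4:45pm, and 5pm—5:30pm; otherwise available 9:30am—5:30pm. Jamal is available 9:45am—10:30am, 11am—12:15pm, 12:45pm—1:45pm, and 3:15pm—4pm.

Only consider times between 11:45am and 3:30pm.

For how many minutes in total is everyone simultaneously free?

30 minutes

Eitan free within 09:30–17:30: 13:00–14:45, 15:00–16:15, 16:45–17:00.
Callum ∩ Eitan: 13:15–13:45.
Callum ∩ Eitan ∩ Jamal: 13:15–13:45.
Restricted to 11:45–15:30: 13:15–13:45.
Total common minutes: 30.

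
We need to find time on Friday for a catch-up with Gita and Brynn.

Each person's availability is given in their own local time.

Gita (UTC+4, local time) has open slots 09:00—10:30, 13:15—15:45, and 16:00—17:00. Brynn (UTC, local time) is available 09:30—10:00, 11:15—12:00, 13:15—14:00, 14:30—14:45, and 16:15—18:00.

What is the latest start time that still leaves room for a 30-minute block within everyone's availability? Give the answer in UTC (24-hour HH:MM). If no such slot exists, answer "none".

11:15

Gita → UTC: 05:00–06:30, 09:15–11:45, 12:00–13:00.
Brynn → UTC: 09:30–10:00, 11:15–12:00, 13:15–14:00, 14:30–14:45, 16:15–18:00.
Gita ∩ Brynn: 09:30–10:00, 11:15–11:45.
Windows ≥ 30 min: 09:30–10:00, 11:15–11:45.
Latest start in the last window 11:15–11:45 is 11:45 − 30 min = 11:15.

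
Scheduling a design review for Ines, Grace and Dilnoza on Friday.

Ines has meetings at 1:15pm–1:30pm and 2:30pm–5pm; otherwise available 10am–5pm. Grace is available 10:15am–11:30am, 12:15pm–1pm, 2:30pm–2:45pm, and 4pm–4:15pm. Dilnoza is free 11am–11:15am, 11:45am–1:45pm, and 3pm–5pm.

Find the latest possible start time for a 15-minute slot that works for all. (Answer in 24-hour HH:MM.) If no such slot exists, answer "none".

Ines free within 10:00–17:00: 10:00–13:15, 13:30–14:30.
Ines ∩ Grace: 10:15–11:30, 12:15–13:00.
Ines ∩ Grace ∩ Dilnoza: 11:00–11:15, 12:15–13:00.
Windows ≥ 15 min: 11:00–11:15, 12:15–13:00.
Latest start in the last window 12:15–13:00 is 13:00 − 15 min = 12:45.

12:45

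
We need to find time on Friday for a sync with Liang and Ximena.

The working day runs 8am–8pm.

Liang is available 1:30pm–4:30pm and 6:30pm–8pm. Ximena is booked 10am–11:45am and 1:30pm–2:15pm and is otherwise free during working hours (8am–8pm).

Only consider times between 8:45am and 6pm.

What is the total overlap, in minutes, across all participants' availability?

Ximena free within 08:00–20:00: 08:00–10:00, 11:45–13:30, 14:15–20:00.
Liang ∩ Ximena: 14:15–16:30, 18:30–20:00.
Restricted to 08:45–18:00: 14:15–16:30.
Total common minutes: 135.

135 minutes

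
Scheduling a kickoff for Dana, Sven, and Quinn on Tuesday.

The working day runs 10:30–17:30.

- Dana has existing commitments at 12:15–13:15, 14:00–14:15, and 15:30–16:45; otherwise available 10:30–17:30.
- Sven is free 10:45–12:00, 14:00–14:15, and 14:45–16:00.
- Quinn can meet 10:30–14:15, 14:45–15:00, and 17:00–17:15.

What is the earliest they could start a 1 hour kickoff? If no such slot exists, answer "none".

Dana free within 10:30–17:30: 10:30–12:15, 13:15–14:00, 14:15–15:30, 16:45–17:30.
Dana ∩ Sven: 10:45–12:00, 14:45–15:30.
Dana ∩ Sven ∩ Quinn: 10:45–12:00, 14:45–15:00.
Windows ≥ 60 min: 10:45–12:00.
Earliest such window starts at 10:45.

10:45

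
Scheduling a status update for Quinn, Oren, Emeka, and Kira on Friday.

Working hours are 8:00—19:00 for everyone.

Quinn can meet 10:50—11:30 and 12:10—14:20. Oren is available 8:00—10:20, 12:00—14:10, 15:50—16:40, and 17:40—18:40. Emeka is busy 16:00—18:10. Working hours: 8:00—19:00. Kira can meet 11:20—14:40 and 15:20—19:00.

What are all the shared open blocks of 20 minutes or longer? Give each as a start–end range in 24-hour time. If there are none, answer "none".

12:10–14:10

Emeka free within 08:00–19:00: 08:00–16:00, 18:10–19:00.
Quinn ∩ Oren: 12:10–14:10.
Quinn ∩ Oren ∩ Emeka: 12:10–14:10.
Quinn ∩ Oren ∩ Emeka ∩ Kira: 12:10–14:10.
Windows ≥ 20 min: 12:10–14:10.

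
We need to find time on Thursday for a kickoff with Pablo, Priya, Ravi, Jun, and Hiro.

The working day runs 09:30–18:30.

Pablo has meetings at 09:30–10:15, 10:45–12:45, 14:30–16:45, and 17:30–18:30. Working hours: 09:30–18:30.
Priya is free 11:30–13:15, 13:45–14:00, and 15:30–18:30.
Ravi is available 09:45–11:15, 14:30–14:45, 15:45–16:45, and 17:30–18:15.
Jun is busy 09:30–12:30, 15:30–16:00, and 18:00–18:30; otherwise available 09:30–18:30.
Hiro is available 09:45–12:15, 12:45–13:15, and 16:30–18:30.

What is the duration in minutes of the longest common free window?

0 minutes

Pablo free within 09:30–18:30: 10:15–10:45, 12:45–14:30, 16:45–17:30.
Jun free within 09:30–18:30: 12:30–15:30, 16:00–18:00.
Pablo ∩ Priya: 12:45–13:15, 13:45–14:00, 16:45–17:30.
Pablo ∩ Priya ∩ Ravi: (none).
Pablo ∩ Priya ∩ Ravi ∩ Jun: (none).
Pablo ∩ Priya ∩ Ravi ∩ Jun ∩ Hiro: (none).
No common window.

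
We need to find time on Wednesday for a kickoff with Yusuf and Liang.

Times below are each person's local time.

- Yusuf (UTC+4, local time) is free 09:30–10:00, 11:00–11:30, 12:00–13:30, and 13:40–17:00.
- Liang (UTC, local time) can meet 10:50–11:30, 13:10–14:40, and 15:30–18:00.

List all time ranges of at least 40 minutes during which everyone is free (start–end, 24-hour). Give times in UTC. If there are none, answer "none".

Yusuf → UTC: 05:30–06:00, 07:00–07:30, 08:00–09:30, 09:40–13:00.
Liang → UTC: 10:50–11:30, 13:10–14:40, 15:30–18:00.
Yusuf ∩ Liang: 10:50–11:30.
Windows ≥ 40 min: 10:50–11:30.

10:50–11:30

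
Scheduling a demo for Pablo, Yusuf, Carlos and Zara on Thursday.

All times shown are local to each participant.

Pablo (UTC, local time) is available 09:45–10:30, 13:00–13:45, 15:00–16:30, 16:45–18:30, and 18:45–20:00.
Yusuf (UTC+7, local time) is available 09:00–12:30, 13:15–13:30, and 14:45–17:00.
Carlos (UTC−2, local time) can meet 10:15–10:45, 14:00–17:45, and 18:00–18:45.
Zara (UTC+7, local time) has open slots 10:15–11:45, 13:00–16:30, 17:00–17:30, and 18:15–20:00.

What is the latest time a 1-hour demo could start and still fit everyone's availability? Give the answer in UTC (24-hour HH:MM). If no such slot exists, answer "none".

Pablo → UTC: 09:45–10:30, 13:00–13:45, 15:00–16:30, 16:45–18:30, 18:45–20:00.
Yusuf → UTC: 02:00–05:30, 06:15–06:30, 07:45–10:00.
Carlos → UTC: 12:15–12:45, 16:00–19:45, 20:00–20:45.
Zara → UTC: 03:15–04:45, 06:00–09:30, 10:00–10:30, 11:15–13:00.
Pablo ∩ Yusuf: 09:45–10:00.
Pablo ∩ Yusuf ∩ Carlos: (none).
Pablo ∩ Yusuf ∩ Carlos ∩ Zara: (none).
Windows ≥ 60 min: (none).

none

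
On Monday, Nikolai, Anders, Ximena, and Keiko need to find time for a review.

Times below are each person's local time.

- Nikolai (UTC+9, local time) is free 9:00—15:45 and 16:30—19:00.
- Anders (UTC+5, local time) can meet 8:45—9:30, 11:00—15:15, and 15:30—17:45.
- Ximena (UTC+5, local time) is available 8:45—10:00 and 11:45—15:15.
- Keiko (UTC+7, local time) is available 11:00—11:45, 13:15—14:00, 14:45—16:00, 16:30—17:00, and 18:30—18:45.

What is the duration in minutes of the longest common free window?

Nikolai → UTC: 00:00–06:45, 07:30–10:00.
Anders → UTC: 03:45–04:30, 06:00–10:15, 10:30–12:45.
Ximena → UTC: 03:45–05:00, 06:45–10:15.
Keiko → UTC: 04:00–04:45, 06:15–07:00, 07:45–09:00, 09:30–10:00, 11:30–11:45.
Nikolai ∩ Anders: 03:45–04:30, 06:00–06:45, 07:30–10:00.
Nikolai ∩ Anders ∩ Ximena: 03:45–04:30, 07:30–10:00.
Nikolai ∩ Anders ∩ Ximena ∩ Keiko: 04:00–04:30, 07:45–09:00, 09:30–10:00.
Common window lengths: 30, 75, 30 min; longest is 75.

75 minutes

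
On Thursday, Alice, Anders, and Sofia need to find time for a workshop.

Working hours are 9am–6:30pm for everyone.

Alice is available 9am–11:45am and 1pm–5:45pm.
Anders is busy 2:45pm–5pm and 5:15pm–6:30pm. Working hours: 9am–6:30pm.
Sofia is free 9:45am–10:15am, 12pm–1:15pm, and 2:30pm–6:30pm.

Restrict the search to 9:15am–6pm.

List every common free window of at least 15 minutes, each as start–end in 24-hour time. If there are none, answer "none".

09:45–10:15, 13:00–13:15, 14:30–14:45, 17:00–17:15

Anders free within 09:00–18:30: 09:00–14:45, 17:00–17:15.
Alice ∩ Anders: 09:00–11:45, 13:00–14:45, 17:00–17:15.
Alice ∩ Anders ∩ Sofia: 09:45–10:15, 13:00–13:15, 14:30–14:45, 17:00–17:15.
Restricted to 09:15–18:00: 09:45–10:15, 13:00–13:15, 14:30–14:45, 17:00–17:15.
Windows ≥ 15 min: 09:45–10:15, 13:00–13:15, 14:30–14:45, 17:00–17:15.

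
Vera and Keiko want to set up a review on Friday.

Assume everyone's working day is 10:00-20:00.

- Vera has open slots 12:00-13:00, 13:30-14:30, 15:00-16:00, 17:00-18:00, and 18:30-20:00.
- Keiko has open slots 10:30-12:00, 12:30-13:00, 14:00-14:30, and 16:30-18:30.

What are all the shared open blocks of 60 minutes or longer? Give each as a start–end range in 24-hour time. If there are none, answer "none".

Vera ∩ Keiko: 12:30–13:00, 14:00–14:30, 17:00–18:00.
Windows ≥ 60 min: 17:00–18:00.

17:00–18:00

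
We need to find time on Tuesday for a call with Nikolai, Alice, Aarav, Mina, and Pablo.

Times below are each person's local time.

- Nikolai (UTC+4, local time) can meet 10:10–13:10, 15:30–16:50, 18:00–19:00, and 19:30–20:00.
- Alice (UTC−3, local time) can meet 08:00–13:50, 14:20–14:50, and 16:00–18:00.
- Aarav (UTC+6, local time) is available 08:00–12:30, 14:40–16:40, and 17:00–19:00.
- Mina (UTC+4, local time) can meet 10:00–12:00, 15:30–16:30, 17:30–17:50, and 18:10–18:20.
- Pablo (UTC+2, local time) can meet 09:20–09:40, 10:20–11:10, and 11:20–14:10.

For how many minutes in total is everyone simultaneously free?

Nikolai → UTC: 06:10–09:10, 11:30–12:50, 14:00–15:00, 15:30–16:00.
Alice → UTC: 11:00–16:50, 17:20–17:50, 19:00–21:00.
Aarav → UTC: 02:00–06:30, 08:40–10:40, 11:00–13:00.
Mina → UTC: 06:00–08:00, 11:30–12:30, 13:30–13:50, 14:10–14:20.
Pablo → UTC: 07:20–07:40, 08:20–09:10, 09:20–12:10.
Nikolai ∩ Alice: 11:30–12:50, 14:00–15:00, 15:30–16:00.
Nikolai ∩ Alice ∩ Aarav: 11:30–12:50.
Nikolai ∩ Alice ∩ Aarav ∩ Mina: 11:30–12:30.
Nikolai ∩ Alice ∩ Aarav ∩ Mina ∩ Pablo: 11:30–12:10.
Total common minutes: 40.

40 minutes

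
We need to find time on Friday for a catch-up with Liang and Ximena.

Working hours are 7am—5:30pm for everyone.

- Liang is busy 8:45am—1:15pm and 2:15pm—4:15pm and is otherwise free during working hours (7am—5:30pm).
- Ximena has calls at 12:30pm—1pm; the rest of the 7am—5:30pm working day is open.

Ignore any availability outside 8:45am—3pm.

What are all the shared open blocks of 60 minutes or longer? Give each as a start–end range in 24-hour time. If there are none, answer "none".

13:15–14:15

Liang free within 07:00–17:30: 07:00–08:45, 13:15–14:15, 16:15–17:30.
Ximena free within 07:00–17:30: 07:00–12:30, 13:00–17:30.
Liang ∩ Ximena: 07:00–08:45, 13:15–14:15, 16:15–17:30.
Restricted to 08:45–15:00: 13:15–14:15.
Windows ≥ 60 min: 13:15–14:15.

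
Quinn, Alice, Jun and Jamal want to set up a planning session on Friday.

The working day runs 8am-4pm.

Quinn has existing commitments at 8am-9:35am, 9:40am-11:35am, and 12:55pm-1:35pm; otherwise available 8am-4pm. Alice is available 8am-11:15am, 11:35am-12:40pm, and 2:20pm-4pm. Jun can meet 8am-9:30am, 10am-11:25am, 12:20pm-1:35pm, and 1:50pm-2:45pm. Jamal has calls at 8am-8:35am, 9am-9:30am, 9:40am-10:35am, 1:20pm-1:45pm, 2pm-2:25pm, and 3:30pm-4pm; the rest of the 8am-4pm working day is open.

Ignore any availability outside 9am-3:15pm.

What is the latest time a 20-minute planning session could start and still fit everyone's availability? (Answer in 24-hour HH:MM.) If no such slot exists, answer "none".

14:25

Quinn free within 08:00–16:00: 09:35–09:40, 11:35–12:55, 13:35–16:00.
Jamal free within 08:00–16:00: 08:35–09:00, 09:30–09:40, 10:35–13:20, 13:45–14:00, 14:25–15:30.
Quinn ∩ Alice: 09:35–09:40, 11:35–12:40, 14:20–16:00.
Quinn ∩ Alice ∩ Jun: 12:20–12:40, 14:20–14:45.
Quinn ∩ Alice ∩ Jun ∩ Jamal: 12:20–12:40, 14:25–14:45.
Restricted to 09:00–15:15: 12:20–12:40, 14:25–14:45.
Windows ≥ 20 min: 12:20–12:40, 14:25–14:45.
Latest start in the last window 14:25–14:45 is 14:45 − 20 min = 14:25.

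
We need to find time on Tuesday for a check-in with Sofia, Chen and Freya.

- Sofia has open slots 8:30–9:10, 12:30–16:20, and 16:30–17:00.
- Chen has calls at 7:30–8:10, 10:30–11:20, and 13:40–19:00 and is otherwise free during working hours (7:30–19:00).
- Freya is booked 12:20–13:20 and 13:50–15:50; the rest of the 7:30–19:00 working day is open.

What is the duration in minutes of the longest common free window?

Chen free within 07:30–19:00: 08:10–10:30, 11:20–13:40.
Freya free within 07:30–19:00: 07:30–12:20, 13:20–13:50, 15:50–19:00.
Sofia ∩ Chen: 08:30–09:10, 12:30–13:40.
Sofia ∩ Chen ∩ Freya: 08:30–09:10, 13:20–13:40.
Common window lengths: 40, 20 min; longest is 40.

40 minutes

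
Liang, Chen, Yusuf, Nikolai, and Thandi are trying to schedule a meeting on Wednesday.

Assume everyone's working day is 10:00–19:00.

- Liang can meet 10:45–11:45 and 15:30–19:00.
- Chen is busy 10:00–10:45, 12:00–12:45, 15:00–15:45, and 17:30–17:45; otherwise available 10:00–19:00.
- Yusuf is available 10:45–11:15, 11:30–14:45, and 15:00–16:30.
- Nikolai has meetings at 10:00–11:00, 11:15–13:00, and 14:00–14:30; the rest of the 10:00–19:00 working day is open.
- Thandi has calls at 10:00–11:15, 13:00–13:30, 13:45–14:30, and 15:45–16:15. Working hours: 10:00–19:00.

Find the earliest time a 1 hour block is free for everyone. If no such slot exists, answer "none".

Chen free within 10:00–19:00: 10:45–12:00, 12:45–15:00, 15:45–17:30, 17:45–19:00.
Nikolai free within 10:00–19:00: 11:00–11:15, 13:00–14:00, 14:30–19:00.
Thandi free within 10:00–19:00: 11:15–13:00, 13:30–13:45, 14:30–15:45, 16:15–19:00.
Liang ∩ Chen: 10:45–11:45, 15:45–17:30, 17:45–19:00.
Liang ∩ Chen ∩ Yusuf: 10:45–11:15, 11:30–11:45, 15:45–16:30.
Liang ∩ Chen ∩ Yusuf ∩ Nikolai: 11:00–11:15, 15:45–16:30.
Liang ∩ Chen ∩ Yusuf ∩ Nikolai ∩ Thandi: 16:15–16:30.
Windows ≥ 60 min: (none).

none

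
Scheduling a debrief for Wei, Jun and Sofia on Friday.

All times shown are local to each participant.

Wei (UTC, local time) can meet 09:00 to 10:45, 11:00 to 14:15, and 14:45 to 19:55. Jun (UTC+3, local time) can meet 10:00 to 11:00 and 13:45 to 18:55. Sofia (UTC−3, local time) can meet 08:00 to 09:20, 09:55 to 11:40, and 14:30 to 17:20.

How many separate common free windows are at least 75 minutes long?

2

Wei → UTC: 09:00–10:45, 11:00–14:15, 14:45–19:55.
Jun → UTC: 07:00–08:00, 10:45–15:55.
Sofia → UTC: 11:00–12:20, 12:55–14:40, 17:30–20:20.
Wei ∩ Jun: 11:00–14:15, 14:45–15:55.
Wei ∩ Jun ∩ Sofia: 11:00–12:20, 12:55–14:15.
Windows ≥ 75 min: 11:00–12:20, 12:55–14:15.
That's 2 windows.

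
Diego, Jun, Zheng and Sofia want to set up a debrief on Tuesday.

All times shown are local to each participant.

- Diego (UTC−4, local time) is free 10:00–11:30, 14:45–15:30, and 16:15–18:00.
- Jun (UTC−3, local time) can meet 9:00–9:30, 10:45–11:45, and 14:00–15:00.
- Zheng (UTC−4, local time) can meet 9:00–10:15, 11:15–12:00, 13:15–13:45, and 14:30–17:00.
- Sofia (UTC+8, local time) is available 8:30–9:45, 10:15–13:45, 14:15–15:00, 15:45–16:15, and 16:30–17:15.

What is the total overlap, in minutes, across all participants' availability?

0 minutes

Diego → UTC: 14:00–15:30, 18:45–19:30, 20:15–22:00.
Jun → UTC: 12:00–12:30, 13:45–14:45, 17:00–18:00.
Zheng → UTC: 13:00–14:15, 15:15–16:00, 17:15–17:45, 18:30–21:00.
Sofia → UTC: 00:30–01:45, 02:15–05:45, 06:15–07:00, 07:45–08:15, 08:30–09:15.
Diego ∩ Jun: 14:00–14:45.
Diego ∩ Jun ∩ Zheng: 14:00–14:15.
Diego ∩ Jun ∩ Zheng ∩ Sofia: (none).
Total common minutes: 0.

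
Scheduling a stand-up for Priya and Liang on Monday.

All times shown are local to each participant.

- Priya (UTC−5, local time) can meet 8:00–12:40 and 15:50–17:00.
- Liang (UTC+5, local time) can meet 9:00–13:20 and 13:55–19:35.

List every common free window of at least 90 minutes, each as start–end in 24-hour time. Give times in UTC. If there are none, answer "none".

Priya → UTC: 13:00–17:40, 20:50–22:00.
Liang → UTC: 04:00–08:20, 08:55–14:35.
Priya ∩ Liang: 13:00–14:35.
Windows ≥ 90 min: 13:00–14:35.

13:00–14:35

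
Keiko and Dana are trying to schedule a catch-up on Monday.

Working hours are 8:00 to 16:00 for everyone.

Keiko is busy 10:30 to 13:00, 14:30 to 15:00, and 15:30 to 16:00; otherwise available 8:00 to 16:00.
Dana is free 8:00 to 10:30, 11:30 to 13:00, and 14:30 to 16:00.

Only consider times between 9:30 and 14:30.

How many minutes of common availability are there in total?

Keiko free within 08:00–16:00: 08:00–10:30, 13:00–14:30, 15:00–15:30.
Keiko ∩ Dana: 08:00–10:30, 15:00–15:30.
Restricted to 09:30–14:30: 09:30–10:30.
Total common minutes: 60.

60 minutes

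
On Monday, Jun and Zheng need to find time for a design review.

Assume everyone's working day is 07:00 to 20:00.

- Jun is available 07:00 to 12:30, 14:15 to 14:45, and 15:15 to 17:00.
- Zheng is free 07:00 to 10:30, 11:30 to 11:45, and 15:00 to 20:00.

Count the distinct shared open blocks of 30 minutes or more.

2

Jun ∩ Zheng: 07:00–10:30, 11:30–11:45, 15:15–17:00.
Windows ≥ 30 min: 07:00–10:30, 15:15–17:00.
That's 2 windows.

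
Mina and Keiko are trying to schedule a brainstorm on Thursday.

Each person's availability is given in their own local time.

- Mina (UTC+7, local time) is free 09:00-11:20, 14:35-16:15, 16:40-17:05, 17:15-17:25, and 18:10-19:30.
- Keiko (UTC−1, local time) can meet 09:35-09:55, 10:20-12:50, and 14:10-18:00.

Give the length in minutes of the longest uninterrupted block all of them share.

Mina → UTC: 02:00–04:20, 07:35–09:15, 09:40–10:05, 10:15–10:25, 11:10–12:30.
Keiko → UTC: 10:35–10:55, 11:20–13:50, 15:10–19:00.
Mina ∩ Keiko: 11:20–12:30.
Single common window of 70 minutes.

70 minutes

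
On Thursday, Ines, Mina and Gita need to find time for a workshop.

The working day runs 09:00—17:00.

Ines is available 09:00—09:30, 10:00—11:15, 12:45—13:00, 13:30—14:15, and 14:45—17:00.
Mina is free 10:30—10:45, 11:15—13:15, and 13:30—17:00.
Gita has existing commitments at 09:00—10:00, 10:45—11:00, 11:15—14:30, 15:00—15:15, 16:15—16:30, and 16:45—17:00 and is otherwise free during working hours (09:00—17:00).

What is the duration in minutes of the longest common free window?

60 minutes

Gita free within 09:00–17:00: 10:00–10:45, 11:00–11:15, 14:30–15:00, 15:15–16:15, 16:30–16:45.
Ines ∩ Mina: 10:30–10:45, 12:45–13:00, 13:30–14:15, 14:45–17:00.
Ines ∩ Mina ∩ Gita: 10:30–10:45, 14:45–15:00, 15:15–16:15, 16:30–16:45.
Common window lengths: 15, 15, 60, 15 min; longest is 60.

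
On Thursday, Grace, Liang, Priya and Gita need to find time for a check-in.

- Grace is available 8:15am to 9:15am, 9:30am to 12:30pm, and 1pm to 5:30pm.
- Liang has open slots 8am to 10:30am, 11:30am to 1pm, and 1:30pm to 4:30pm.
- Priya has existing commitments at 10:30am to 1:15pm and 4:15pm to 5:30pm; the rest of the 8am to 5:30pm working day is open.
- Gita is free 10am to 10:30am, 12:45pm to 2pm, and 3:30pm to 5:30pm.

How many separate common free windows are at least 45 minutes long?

Priya free within 08:00–17:30: 08:00–10:30, 13:15–16:15.
Grace ∩ Liang: 08:15–09:15, 09:30–10:30, 11:30–12:30, 13:30–16:30.
Grace ∩ Liang ∩ Priya: 08:15–09:15, 09:30–10:30, 13:30–16:15.
Grace ∩ Liang ∩ Priya ∩ Gita: 10:00–10:30, 13:30–14:00, 15:30–16:15.
Windows ≥ 45 min: 15:30–16:15.
That's 1 window.

1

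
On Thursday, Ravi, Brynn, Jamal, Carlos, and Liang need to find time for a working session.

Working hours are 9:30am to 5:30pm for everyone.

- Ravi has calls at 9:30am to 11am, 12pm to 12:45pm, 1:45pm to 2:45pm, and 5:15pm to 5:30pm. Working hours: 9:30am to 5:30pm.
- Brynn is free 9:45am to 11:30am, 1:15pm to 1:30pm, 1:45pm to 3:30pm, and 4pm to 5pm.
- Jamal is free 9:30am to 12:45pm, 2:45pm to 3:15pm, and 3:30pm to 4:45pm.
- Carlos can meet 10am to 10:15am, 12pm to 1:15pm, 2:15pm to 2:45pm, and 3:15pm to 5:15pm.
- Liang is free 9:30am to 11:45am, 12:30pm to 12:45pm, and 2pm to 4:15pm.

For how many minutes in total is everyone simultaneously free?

Ravi free within 09:30–17:30: 11:00–12:00, 12:45–13:45, 14:45–17:15.
Ravi ∩ Brynn: 11:00–11:30, 13:15–13:30, 14:45–15:30, 16:00–17:00.
Ravi ∩ Brynn ∩ Jamal: 11:00–11:30, 14:45–15:15, 16:00–16:45.
Ravi ∩ Brynn ∩ Jamal ∩ Carlos: 16:00–16:45.
Ravi ∩ Brynn ∩ Jamal ∩ Carlos ∩ Liang: 16:00–16:15.
Total common minutes: 15.

15 minutes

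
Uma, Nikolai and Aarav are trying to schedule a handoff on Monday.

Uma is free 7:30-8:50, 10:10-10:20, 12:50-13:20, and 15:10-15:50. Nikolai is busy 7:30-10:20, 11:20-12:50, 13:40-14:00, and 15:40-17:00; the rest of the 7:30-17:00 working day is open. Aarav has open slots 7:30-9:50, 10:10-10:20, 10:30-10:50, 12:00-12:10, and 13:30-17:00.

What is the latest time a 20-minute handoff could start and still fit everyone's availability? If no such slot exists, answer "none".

15:20

Nikolai free within 07:30–17:00: 10:20–11:20, 12:50–13:40, 14:00–15:40.
Uma ∩ Nikolai: 12:50–13:20, 15:10–15:40.
Uma ∩ Nikolai ∩ Aarav: 15:10–15:40.
Windows ≥ 20 min: 15:10–15:40.
Latest start in the last window 15:10–15:40 is 15:40 − 20 min = 15:20.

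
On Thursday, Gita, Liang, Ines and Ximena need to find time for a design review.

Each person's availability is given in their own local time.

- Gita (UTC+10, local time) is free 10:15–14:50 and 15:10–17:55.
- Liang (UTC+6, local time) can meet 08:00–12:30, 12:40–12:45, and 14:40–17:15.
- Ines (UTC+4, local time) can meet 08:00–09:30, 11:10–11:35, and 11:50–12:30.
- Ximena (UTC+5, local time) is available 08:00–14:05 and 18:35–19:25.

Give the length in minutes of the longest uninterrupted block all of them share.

Gita → UTC: 00:15–04:50, 05:10–07:55.
Liang → UTC: 02:00–06:30, 06:40–06:45, 08:40–11:15.
Ines → UTC: 04:00–05:30, 07:10–07:35, 07:50–08:30.
Ximena → UTC: 03:00–09:05, 13:35–14:25.
Gita ∩ Liang: 02:00–04:50, 05:10–06:30, 06:40–06:45.
Gita ∩ Liang ∩ Ines: 04:00–04:50, 05:10–05:30.
Gita ∩ Liang ∩ Ines ∩ Ximena: 04:00–04:50, 05:10–05:30.
Common window lengths: 50, 20 min; longest is 50.

50 minutes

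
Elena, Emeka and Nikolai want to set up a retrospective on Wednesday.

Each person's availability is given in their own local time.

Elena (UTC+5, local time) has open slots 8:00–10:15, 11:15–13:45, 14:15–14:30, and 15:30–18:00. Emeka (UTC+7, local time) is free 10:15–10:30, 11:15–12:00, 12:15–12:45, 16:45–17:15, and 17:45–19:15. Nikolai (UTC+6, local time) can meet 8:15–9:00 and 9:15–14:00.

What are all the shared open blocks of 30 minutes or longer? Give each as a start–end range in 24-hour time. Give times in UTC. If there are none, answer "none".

04:15–05:00

Elena → UTC: 03:00–05:15, 06:15–08:45, 09:15–09:30, 10:30–13:00.
Emeka → UTC: 03:15–03:30, 04:15–05:00, 05:15–05:45, 09:45–10:15, 10:45–12:15.
Nikolai → UTC: 02:15–03:00, 03:15–08:00.
Elena ∩ Emeka: 03:15–03:30, 04:15–05:00, 10:45–12:15.
Elena ∩ Emeka ∩ Nikolai: 03:15–03:30, 04:15–05:00.
Windows ≥ 30 min: 04:15–05:00.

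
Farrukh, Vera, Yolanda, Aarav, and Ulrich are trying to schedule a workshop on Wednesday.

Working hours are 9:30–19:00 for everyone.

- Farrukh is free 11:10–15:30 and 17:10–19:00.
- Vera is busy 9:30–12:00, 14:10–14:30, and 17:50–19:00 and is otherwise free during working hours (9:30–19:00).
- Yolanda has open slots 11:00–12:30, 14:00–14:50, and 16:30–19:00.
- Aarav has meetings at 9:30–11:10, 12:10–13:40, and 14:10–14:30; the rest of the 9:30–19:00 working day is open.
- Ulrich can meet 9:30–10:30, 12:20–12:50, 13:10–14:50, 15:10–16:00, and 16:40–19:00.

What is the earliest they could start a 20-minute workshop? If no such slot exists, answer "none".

Vera free within 09:30–19:00: 12:00–14:10, 14:30–17:50.
Aarav free within 09:30–19:00: 11:10–12:10, 13:40–14:10, 14:30–19:00.
Farrukh ∩ Vera: 12:00–14:10, 14:30–15:30, 17:10–17:50.
Farrukh ∩ Vera ∩ Yolanda: 12:00–12:30, 14:00–14:10, 14:30–14:50, 17:10–17:50.
Farrukh ∩ Vera ∩ Yolanda ∩ Aarav: 12:00–12:10, 14:00–14:10, 14:30–14:50, 17:10–17:50.
Farrukh ∩ Vera ∩ Yolanda ∩ Aarav ∩ Ulrich: 14:00–14:10, 14:30–14:50, 17:10–17:50.
Windows ≥ 20 min: 14:30–14:50, 17:10–17:50.
Earliest such window starts at 14:30.

14:30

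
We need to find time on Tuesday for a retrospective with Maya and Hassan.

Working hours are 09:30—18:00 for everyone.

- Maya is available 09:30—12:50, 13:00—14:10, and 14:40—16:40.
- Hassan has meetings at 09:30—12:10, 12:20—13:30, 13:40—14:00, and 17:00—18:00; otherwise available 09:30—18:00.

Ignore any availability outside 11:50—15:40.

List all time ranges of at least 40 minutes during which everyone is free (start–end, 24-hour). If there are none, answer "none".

14:40–15:40

Hassan free within 09:30–18:00: 12:10–12:20, 13:30–13:40, 14:00–17:00.
Maya ∩ Hassan: 12:10–12:20, 13:30–13:40, 14:00–14:10, 14:40–16:40.
Restricted to 11:50–15:40: 12:10–12:20, 13:30–13:40, 14:00–14:10, 14:40–15:40.
Windows ≥ 40 min: 14:40–15:40.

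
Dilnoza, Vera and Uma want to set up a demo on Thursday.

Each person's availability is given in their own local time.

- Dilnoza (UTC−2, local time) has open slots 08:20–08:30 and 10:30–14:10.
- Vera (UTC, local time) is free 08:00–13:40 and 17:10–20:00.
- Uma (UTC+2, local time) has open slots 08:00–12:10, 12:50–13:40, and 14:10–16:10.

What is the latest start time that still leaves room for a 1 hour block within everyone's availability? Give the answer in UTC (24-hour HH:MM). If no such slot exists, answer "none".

Dilnoza → UTC: 10:20–10:30, 12:30–16:10.
Vera → UTC: 08:00–13:40, 17:10–20:00.
Uma → UTC: 06:00–10:10, 10:50–11:40, 12:10–14:10.
Dilnoza ∩ Vera: 10:20–10:30, 12:30–13:40.
Dilnoza ∩ Vera ∩ Uma: 12:30–13:40.
Windows ≥ 60 min: 12:30–13:40.
Latest start in the last window 12:30–13:40 is 13:40 − 60 min = 12:40.

12:40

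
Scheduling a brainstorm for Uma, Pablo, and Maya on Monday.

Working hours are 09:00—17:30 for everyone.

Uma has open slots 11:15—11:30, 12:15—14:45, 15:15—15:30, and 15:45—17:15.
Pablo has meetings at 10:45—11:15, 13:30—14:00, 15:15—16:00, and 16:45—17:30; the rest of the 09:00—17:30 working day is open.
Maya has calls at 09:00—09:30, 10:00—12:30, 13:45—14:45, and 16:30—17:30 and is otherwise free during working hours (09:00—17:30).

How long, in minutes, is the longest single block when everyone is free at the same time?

60 minutes

Pablo free within 09:00–17:30: 09:00–10:45, 11:15–13:30, 14:00–15:15, 16:00–16:45.
Maya free within 09:00–17:30: 09:30–10:00, 12:30–13:45, 14:45–16:30.
Uma ∩ Pablo: 11:15–11:30, 12:15–13:30, 14:00–14:45, 16:00–16:45.
Uma ∩ Pablo ∩ Maya: 12:30–13:30, 16:00–16:30.
Common window lengths: 60, 30 min; longest is 60.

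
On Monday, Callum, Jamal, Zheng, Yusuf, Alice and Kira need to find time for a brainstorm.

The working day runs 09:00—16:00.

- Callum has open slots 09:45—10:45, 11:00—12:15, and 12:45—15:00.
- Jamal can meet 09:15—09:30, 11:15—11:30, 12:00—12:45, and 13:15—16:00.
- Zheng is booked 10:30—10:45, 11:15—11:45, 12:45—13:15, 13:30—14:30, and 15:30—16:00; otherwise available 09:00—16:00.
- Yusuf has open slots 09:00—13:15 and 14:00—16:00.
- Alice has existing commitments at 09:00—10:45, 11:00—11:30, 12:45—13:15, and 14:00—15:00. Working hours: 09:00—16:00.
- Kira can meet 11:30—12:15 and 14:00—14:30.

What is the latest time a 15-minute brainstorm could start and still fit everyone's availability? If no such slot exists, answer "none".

Zheng free within 09:00–16:00: 09:00–10:30, 10:45–11:15, 11:45–12:45, 13:15–13:30, 14:30–15:30.
Alice free within 09:00–16:00: 10:45–11:00, 11:30–12:45, 13:15–14:00, 15:00–16:00.
Callum ∩ Jamal: 11:15–11:30, 12:00–12:15, 13:15–15:00.
Callum ∩ Jamal ∩ Zheng: 12:00–12:15, 13:15–13:30, 14:30–15:00.
Callum ∩ Jamal ∩ Zheng ∩ Yusuf: 12:00–12:15, 14:30–15:00.
Callum ∩ Jamal ∩ Zheng ∩ Yusuf ∩ Alice: 12:00–12:15.
Callum ∩ Jamal ∩ Zheng ∩ Yusuf ∩ Alice ∩ Kira: 12:00–12:15.
Windows ≥ 15 min: 12:00–12:15.
Latest start in the last window 12:00–12:15 is 12:15 − 15 min = 12:00.

12:00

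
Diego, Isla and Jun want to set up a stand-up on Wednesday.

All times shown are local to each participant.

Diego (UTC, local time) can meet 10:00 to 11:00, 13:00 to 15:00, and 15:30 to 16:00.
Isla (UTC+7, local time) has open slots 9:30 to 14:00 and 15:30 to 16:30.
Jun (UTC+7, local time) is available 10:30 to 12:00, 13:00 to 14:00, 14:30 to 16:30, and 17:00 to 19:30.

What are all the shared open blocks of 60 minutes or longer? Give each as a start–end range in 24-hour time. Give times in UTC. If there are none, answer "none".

none

Diego → UTC: 10:00–11:00, 13:00–15:00, 15:30–16:00.
Isla → UTC: 02:30–07:00, 08:30–09:30.
Jun → UTC: 03:30–05:00, 06:00–07:00, 07:30–09:30, 10:00–12:30.
Diego ∩ Isla: (none).
Diego ∩ Isla ∩ Jun: (none).
Windows ≥ 60 min: (none).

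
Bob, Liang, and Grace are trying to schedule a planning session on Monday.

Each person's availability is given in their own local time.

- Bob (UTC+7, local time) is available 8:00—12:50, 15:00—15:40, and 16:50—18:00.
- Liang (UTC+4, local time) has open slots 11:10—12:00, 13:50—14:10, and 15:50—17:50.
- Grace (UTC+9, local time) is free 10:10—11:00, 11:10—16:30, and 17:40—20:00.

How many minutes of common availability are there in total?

20 minutes

Bob → UTC: 01:00–05:50, 08:00–08:40, 09:50–11:00.
Liang → UTC: 07:10–08:00, 09:50–10:10, 11:50–13:50.
Grace → UTC: 01:10–02:00, 02:10–07:30, 08:40–11:00.
Bob ∩ Liang: 09:50–10:10.
Bob ∩ Liang ∩ Grace: 09:50–10:10.
Total common minutes: 20.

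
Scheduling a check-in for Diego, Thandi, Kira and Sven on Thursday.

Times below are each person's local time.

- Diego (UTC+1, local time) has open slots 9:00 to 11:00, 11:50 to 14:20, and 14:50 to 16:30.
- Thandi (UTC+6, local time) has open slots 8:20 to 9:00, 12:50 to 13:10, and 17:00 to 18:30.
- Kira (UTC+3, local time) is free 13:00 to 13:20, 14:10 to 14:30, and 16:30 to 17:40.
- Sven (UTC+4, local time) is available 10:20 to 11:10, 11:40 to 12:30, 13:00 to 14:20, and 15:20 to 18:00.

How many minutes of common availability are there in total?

Diego → UTC: 08:00–10:00, 10:50–13:20, 13:50–15:30.
Thandi → UTC: 02:20–03:00, 06:50–07:10, 11:00–12:30.
Kira → UTC: 10:00–10:20, 11:10–11:30, 13:30–14:40.
Sven → UTC: 06:20–07:10, 07:40–08:30, 09:00–10:20, 11:20–14:00.
Diego ∩ Thandi: 11:00–12:30.
Diego ∩ Thandi ∩ Kira: 11:10–11:30.
Diego ∩ Thandi ∩ Kira ∩ Sven: 11:20–11:30.
Total common minutes: 10.

10 minutes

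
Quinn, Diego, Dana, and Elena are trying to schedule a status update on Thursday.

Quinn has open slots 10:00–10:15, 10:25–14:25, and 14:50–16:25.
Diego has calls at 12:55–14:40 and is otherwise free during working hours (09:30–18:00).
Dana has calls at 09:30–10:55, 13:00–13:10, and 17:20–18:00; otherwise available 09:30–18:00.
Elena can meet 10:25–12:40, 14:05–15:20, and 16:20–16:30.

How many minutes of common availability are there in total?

Diego free within 09:30–18:00: 09:30–12:55, 14:40–18:00.
Dana free within 09:30–18:00: 10:55–13:00, 13:10–17:20.
Quinn ∩ Diego: 10:00–10:15, 10:25–12:55, 14:50–16:25.
Quinn ∩ Diego ∩ Dana: 10:55–12:55, 14:50–16:25.
Quinn ∩ Diego ∩ Dana ∩ Elena: 10:55–12:40, 14:50–15:20, 16:20–16:25.
Total common minutes: 105 + 30 + 5 = 140.

140 minutes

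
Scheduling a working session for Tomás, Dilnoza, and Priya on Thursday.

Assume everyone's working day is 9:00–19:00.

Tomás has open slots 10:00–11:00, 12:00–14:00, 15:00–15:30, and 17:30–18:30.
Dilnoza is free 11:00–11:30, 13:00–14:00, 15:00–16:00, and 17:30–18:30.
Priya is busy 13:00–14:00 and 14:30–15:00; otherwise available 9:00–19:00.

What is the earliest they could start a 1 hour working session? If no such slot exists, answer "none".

17:30

Priya free within 09:00–19:00: 09:00–13:00, 14:00–14:30, 15:00–19:00.
Tomás ∩ Dilnoza: 13:00–14:00, 15:00–15:30, 17:30–18:30.
Tomás ∩ Dilnoza ∩ Priya: 15:00–15:30, 17:30–18:30.
Windows ≥ 60 min: 17:30–18:30.
Earliest such window starts at 17:30.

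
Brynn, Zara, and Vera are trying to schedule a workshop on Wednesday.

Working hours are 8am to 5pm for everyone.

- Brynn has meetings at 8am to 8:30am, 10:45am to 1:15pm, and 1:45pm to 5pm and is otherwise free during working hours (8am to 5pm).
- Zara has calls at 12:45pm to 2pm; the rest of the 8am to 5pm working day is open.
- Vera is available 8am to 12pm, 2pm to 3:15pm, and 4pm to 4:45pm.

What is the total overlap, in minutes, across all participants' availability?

Brynn free within 08:00–17:00: 08:30–10:45, 13:15–13:45.
Zara free within 08:00–17:00: 08:00–12:45, 14:00–17:00.
Brynn ∩ Zara: 08:30–10:45.
Brynn ∩ Zara ∩ Vera: 08:30–10:45.
Total common minutes: 135.

135 minutes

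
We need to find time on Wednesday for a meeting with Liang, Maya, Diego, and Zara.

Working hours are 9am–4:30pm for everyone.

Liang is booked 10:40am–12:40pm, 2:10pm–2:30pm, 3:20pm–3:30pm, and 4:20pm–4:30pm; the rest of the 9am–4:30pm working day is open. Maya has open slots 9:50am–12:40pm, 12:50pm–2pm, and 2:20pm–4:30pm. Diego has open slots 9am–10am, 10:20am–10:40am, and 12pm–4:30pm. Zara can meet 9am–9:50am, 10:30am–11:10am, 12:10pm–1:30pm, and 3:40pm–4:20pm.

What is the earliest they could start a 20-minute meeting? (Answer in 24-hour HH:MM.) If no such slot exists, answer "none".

12:50

Liang free within 09:00–16:30: 09:00–10:40, 12:40–14:10, 14:30–15:20, 15:30–16:20.
Liang ∩ Maya: 09:50–10:40, 12:50–14:00, 14:30–15:20, 15:30–16:20.
Liang ∩ Maya ∩ Diego: 09:50–10:00, 10:20–10:40, 12:50–14:00, 14:30–15:20, 15:30–16:20.
Liang ∩ Maya ∩ Diego ∩ Zara: 10:30–10:40, 12:50–13:30, 15:40–16:20.
Windows ≥ 20 min: 12:50–13:30, 15:40–16:20.
Earliest such window starts at 12:50.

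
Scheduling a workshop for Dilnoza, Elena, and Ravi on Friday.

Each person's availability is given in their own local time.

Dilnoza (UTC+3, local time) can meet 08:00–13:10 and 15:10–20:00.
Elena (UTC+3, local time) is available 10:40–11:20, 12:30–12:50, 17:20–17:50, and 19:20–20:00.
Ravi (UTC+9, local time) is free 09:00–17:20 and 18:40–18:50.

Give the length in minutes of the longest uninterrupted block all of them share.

Dilnoza → UTC: 05:00–10:10, 12:10–17:00.
Elena → UTC: 07:40–08:20, 09:30–09:50, 14:20–14:50, 16:20–17:00.
Ravi → UTC: 00:00–08:20, 09:40–09:50.
Dilnoza ∩ Elena: 07:40–08:20, 09:30–09:50, 14:20–14:50, 16:20–17:00.
Dilnoza ∩ Elena ∩ Ravi: 07:40–08:20, 09:40–09:50.
Common window lengths: 40, 10 min; longest is 40.

40 minutes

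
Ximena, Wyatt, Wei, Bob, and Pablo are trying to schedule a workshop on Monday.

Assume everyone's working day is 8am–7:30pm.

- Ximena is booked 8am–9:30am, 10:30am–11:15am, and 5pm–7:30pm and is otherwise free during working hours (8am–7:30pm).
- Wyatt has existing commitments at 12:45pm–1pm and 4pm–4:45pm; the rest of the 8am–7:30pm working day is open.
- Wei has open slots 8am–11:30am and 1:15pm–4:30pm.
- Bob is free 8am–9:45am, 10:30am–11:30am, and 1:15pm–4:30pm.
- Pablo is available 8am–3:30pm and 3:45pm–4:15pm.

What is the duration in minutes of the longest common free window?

135 minutes

Ximena free within 08:00–19:30: 09:30–10:30, 11:15–17:00.
Wyatt free within 08:00–19:30: 08:00–12:45, 13:00–16:00, 16:45–19:30.
Ximena ∩ Wyatt: 09:30–10:30, 11:15–12:45, 13:00–16:00, 16:45–17:00.
Ximena ∩ Wyatt ∩ Wei: 09:30–10:30, 11:15–11:30, 13:15–16:00.
Ximena ∩ Wyatt ∩ Wei ∩ Bob: 09:30–09:45, 11:15–11:30, 13:15–16:00.
Ximena ∩ Wyatt ∩ Wei ∩ Bob ∩ Pablo: 09:30–09:45, 11:15–11:30, 13:15–15:30, 15:45–16:00.
Common window lengths: 15, 15, 135, 15 min; longest is 135.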